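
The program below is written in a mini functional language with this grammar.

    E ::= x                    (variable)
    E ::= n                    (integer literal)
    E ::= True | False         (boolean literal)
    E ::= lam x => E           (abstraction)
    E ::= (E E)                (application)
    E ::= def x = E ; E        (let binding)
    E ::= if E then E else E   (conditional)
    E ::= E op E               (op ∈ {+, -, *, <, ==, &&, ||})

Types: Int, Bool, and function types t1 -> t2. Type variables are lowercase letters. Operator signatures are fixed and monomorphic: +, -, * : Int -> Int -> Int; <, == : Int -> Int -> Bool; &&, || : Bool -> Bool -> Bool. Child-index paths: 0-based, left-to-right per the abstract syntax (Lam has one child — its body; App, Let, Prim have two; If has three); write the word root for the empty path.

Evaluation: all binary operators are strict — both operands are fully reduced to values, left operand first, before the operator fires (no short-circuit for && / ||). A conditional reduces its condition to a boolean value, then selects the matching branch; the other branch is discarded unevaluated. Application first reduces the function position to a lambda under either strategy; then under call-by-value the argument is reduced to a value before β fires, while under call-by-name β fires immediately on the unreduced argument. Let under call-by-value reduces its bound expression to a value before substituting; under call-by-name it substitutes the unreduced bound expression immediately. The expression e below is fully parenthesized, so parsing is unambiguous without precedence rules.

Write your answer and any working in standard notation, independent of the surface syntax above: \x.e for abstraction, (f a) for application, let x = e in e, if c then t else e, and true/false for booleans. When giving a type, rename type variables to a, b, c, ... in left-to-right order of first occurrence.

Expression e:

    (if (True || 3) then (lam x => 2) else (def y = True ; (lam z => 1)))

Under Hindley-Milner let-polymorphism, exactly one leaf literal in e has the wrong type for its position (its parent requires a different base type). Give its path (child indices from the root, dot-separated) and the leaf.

Answer: 0.1 : 3

Trace:
  unify Bool ~ Bool
  unify Int ~ Bool
  FAIL: mismatch Int ~ Bool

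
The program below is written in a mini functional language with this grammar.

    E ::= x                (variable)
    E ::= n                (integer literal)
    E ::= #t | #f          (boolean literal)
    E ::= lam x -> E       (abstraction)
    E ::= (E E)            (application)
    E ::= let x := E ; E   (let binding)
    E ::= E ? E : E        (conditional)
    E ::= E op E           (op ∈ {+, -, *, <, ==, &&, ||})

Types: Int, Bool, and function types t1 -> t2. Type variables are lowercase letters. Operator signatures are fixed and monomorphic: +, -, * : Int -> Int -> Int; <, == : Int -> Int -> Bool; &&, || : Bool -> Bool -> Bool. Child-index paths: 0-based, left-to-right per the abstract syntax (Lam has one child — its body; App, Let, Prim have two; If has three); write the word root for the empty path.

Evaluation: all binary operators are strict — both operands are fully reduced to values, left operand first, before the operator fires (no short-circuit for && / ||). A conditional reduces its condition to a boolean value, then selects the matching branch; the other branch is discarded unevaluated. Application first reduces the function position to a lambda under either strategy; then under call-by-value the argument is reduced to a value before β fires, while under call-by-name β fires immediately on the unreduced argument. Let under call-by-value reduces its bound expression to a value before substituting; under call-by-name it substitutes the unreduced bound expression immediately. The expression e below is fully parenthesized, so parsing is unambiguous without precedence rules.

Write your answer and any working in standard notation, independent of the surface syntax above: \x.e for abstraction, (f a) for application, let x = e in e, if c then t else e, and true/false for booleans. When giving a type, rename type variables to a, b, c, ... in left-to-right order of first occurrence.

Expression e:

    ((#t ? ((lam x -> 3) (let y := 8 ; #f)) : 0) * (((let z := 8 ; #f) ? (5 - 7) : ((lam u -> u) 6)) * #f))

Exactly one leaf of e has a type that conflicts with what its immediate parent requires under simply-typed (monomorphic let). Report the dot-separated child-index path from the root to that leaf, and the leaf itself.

Derivation:
  unify Bool ~ Bool
\x._ : a -> Int
let y : Int
  unify a -> Int ~ Bool -> b
  unify a ~ Bool
  unify Int ~ b
_ _ : Int
  unify Int ~ Int
  unify Int ~ Int
let z : Int
  unify Bool ~ Bool
  unify Int ~ Int
  unify Int ~ Int
u : c
\u._ : c -> c
  unify c -> c ~ Int -> d
  unify c ~ Int
  unify Int ~ d
_ _ : Int
  unify Int ~ Int
  unify Int ~ Int
  unify Bool ~ Int
  FAIL: mismatch Bool ~ Int

Answer: 1.1 : false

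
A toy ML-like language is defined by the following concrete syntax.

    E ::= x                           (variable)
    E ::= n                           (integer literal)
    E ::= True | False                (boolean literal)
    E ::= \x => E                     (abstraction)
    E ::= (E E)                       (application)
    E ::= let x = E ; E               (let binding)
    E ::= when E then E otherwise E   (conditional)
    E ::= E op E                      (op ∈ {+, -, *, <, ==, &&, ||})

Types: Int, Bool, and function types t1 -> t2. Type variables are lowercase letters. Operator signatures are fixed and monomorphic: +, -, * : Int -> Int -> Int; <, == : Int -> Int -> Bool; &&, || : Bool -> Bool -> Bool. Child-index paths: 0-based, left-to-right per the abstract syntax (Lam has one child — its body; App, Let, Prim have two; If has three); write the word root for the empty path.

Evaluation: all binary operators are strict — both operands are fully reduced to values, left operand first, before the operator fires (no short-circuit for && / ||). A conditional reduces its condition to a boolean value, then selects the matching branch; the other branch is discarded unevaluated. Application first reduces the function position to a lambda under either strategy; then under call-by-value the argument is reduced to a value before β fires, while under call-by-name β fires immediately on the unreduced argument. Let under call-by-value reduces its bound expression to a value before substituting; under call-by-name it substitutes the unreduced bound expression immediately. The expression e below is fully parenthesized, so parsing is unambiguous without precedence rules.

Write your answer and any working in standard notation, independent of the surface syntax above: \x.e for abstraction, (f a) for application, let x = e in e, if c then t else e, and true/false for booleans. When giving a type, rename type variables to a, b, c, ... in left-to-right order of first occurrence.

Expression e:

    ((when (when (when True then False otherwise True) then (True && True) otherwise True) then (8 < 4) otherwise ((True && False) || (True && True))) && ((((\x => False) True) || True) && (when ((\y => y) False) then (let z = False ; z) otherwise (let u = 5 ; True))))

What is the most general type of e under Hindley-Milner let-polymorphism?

Answer: Bool

Derivation:
  unify Bool ~ Bool
  unify Bool ~ Bool
  unify Bool ~ Bool
  unify Bool ~ Bool
  unify Bool ~ Bool
  unify Bool ~ Bool
  unify Bool ~ Bool
  unify Int ~ Int
  unify Int ~ Int
  unify Bool ~ Bool
  unify Bool ~ Bool
  unify Bool ~ Bool
  unify Bool ~ Bool
  unify Bool ~ Bool
  unify Bool ~ Bool
  unify Bool ~ Bool
  unify Bool ~ Bool
\x._ : a -> Bool
  unify a -> Bool ~ Bool -> b
  unify a ~ Bool
  unify Bool ~ b
_ _ : Bool
  unify Bool ~ Bool
  unify Bool ~ Bool
  unify Bool ~ Bool
y : c
\y._ : c -> c
  unify c -> c ~ Bool -> d
  unify c ~ Bool
  unify Bool ~ d
_ _ : Bool
  unify Bool ~ Bool
let z : Bool
z : Bool
let u : Int
  unify Bool ~ Bool
  unify Bool ~ Bool
  unify Bool ~ Bool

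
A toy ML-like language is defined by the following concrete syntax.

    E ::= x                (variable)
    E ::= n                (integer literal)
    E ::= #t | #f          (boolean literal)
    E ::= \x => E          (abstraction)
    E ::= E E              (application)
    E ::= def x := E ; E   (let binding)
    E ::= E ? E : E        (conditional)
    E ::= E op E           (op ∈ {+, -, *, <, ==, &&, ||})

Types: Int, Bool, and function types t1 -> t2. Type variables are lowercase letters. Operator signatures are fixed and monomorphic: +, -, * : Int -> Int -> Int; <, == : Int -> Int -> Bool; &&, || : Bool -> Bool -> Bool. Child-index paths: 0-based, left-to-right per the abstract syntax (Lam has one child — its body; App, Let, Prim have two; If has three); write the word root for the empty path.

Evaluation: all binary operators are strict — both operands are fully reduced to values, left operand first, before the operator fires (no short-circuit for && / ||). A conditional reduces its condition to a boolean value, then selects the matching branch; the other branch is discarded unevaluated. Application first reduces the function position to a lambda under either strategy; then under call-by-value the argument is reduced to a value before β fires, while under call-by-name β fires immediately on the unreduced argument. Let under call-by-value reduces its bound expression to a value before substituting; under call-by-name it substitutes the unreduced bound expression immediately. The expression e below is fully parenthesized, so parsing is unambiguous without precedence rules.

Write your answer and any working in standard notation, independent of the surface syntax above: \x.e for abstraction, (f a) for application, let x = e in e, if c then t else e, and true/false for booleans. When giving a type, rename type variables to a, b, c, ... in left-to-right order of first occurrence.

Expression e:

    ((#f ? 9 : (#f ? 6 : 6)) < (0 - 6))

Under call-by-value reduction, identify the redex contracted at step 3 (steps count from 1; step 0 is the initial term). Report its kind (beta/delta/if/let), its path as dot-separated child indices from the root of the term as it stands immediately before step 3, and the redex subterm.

Trace:
step 0: ((if false then 9 else (if false then 6 else 6)) < (0 - 6))
step 1: [if@0] ((if false then 6 else 6) < (0 - 6))
step 2: [if@0] (6 < (0 - 6))
step 3: [delta@1] (6 < -6)

Answer: delta at 1 : (0 - 6)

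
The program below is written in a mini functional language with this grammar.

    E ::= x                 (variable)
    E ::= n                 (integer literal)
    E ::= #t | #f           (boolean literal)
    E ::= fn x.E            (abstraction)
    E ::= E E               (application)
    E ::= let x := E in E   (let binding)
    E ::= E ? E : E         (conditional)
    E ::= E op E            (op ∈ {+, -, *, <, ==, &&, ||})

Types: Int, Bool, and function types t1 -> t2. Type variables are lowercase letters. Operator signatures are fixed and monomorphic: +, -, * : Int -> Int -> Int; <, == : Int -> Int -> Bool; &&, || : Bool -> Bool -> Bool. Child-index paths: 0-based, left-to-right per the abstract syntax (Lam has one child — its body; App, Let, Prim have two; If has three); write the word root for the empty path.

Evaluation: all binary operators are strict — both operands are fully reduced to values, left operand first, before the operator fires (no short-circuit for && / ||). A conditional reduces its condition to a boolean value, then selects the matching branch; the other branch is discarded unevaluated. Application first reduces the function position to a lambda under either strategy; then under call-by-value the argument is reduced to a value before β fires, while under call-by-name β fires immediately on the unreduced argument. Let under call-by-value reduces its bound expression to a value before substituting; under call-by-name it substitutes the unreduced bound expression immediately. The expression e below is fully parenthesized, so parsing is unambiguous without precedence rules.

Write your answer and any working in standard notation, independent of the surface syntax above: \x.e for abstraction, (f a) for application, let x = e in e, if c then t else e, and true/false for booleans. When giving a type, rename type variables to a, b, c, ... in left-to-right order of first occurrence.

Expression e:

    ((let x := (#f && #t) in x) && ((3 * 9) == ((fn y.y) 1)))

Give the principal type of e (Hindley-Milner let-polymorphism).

Answer: Bool

Trace:
  unify Bool ~ Bool
  unify Bool ~ Bool
let x : Bool
x : Bool
  unify Bool ~ Bool
  unify Int ~ Int
  unify Int ~ Int
  unify Int ~ Int
y : a
\y._ : a -> a
  unify a -> a ~ Int -> b
  unify a ~ Int
  unify Int ~ b
_ _ : Int
  unify Int ~ Int
  unify Bool ~ Bool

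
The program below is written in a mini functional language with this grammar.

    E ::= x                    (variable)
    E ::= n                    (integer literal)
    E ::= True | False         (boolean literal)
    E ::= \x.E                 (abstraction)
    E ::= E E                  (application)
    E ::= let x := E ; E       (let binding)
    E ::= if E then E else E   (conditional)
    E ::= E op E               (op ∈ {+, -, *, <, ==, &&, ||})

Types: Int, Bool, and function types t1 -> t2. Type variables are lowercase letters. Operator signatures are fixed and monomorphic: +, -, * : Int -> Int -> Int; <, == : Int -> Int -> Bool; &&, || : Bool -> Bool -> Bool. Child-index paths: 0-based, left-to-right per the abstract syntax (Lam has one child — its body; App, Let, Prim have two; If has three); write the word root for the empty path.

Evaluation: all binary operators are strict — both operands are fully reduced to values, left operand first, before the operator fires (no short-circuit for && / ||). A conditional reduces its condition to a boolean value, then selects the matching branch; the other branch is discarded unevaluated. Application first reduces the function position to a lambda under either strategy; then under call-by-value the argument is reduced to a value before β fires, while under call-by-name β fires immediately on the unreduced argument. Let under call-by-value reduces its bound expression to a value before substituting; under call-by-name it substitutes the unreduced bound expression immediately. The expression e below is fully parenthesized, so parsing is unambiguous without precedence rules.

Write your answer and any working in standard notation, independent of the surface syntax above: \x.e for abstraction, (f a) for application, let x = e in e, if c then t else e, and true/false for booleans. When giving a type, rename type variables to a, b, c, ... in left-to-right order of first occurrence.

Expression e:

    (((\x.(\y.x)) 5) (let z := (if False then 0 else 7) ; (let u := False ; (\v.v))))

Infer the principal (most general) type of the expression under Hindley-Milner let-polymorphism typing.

Answer: Int

Derivation:
x : a
\y._ : b -> a
\x._ : a -> b -> a
  unify a -> b -> a ~ Int -> c
  unify a ~ Int
  unify b -> Int ~ c
_ _ : b -> Int
  unify Bool ~ Bool
  unify Int ~ Int
let z : Int
let u : Bool
v : d
\v._ : d -> d
  unify b -> Int ~ (d -> d) -> e
  unify b ~ d -> d
  unify Int ~ e
_ _ : Int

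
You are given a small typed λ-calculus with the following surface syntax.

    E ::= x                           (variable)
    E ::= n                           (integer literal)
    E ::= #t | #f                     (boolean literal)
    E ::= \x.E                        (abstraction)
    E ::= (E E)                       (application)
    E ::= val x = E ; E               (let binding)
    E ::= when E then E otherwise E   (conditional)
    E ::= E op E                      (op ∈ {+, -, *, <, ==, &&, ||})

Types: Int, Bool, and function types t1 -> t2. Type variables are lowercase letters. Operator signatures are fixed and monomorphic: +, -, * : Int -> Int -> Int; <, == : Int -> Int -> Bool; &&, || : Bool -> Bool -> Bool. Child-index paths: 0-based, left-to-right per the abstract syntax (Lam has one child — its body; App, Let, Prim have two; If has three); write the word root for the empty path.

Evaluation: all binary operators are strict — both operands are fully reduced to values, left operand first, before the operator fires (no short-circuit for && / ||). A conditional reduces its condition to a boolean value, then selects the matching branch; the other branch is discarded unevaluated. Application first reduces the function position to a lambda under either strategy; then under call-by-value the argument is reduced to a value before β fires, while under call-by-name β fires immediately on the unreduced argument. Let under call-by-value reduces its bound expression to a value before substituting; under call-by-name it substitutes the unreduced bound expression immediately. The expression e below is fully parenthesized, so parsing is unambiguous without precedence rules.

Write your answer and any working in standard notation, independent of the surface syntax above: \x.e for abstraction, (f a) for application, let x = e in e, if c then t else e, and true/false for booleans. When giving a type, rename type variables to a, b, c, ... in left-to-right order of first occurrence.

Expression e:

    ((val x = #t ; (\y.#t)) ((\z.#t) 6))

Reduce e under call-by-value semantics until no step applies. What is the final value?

Derivation:
step 0: ((let x = true in (\y.true)) ((\z.true) 6))
step 1: [let@0] ((\y.true) ((\z.true) 6))
step 2: [beta@1] ((\y.true) true)
step 3: [beta@root] true

Answer: true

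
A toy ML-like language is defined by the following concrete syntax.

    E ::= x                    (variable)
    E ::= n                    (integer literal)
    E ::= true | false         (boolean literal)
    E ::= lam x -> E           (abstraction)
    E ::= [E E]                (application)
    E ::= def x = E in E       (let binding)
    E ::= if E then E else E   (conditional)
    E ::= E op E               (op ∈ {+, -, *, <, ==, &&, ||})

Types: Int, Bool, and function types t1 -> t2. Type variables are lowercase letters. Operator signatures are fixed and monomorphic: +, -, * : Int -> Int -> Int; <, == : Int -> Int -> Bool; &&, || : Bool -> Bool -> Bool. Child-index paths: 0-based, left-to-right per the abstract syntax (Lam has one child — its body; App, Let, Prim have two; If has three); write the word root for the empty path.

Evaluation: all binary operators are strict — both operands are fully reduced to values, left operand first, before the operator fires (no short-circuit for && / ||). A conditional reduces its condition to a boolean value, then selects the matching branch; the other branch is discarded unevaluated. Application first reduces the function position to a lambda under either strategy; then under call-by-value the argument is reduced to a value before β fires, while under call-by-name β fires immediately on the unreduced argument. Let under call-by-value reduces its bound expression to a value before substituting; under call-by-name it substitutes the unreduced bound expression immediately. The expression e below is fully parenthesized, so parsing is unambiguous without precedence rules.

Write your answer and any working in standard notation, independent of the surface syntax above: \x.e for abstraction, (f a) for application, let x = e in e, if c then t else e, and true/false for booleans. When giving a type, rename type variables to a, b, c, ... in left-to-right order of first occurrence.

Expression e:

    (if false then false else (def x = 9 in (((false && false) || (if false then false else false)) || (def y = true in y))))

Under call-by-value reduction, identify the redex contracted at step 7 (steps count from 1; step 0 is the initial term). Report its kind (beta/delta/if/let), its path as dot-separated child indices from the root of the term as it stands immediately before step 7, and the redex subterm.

Answer: delta at root : (false || true)

Working:
step 0: (if false then false else (let x = 9 in (((false && false) || (if false then false else false)) || (let y = true in y))))
step 1: [if@root] (let x = 9 in (((false && false) || (if false then false else false)) || (let y = true in y)))
step 2: [let@root] (((false && false) || (if false then false else false)) || (let y = true in y))
step 3: [delta@0.0] ((false || (if false then false else false)) || (let y = true in y))
step 4: [if@0.1] ((false || false) || (let y = true in y))
step 5: [delta@0] (false || (let y = true in y))
step 6: [let@1] (false || true)
step 7: [delta@root] true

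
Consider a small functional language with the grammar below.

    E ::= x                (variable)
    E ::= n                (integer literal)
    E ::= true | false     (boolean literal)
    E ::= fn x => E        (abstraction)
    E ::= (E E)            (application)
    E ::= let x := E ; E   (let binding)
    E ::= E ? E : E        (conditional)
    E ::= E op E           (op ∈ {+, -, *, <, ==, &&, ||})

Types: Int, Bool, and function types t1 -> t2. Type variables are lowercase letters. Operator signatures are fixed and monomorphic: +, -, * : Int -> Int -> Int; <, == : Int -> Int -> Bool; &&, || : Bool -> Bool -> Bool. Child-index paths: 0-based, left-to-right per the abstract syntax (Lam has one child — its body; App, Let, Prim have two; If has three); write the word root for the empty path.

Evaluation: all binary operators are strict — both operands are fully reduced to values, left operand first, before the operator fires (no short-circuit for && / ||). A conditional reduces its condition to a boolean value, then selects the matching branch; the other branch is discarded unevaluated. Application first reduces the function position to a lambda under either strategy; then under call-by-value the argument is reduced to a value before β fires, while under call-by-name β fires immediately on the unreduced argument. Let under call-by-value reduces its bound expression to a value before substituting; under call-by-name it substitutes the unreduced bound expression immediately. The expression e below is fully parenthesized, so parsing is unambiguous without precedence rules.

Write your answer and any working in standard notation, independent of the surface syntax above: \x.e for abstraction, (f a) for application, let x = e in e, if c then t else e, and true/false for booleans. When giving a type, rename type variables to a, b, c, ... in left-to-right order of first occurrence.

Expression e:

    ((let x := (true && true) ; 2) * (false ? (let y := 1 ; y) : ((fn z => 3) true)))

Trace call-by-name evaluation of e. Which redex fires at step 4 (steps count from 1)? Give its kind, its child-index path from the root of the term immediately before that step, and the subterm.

Working:
step 0: ((let x = (true && true) in 2) * (if false then (let y = 1 in y) else ((\z.3) true)))
step 1: [let@0] (2 * (if false then (let y = 1 in y) else ((\z.3) true)))
step 2: [if@1] (2 * ((\z.3) true))
step 3: [beta@1] (2 * 3)
step 4: [delta@root] 6

Answer: delta at root : (2 * 3)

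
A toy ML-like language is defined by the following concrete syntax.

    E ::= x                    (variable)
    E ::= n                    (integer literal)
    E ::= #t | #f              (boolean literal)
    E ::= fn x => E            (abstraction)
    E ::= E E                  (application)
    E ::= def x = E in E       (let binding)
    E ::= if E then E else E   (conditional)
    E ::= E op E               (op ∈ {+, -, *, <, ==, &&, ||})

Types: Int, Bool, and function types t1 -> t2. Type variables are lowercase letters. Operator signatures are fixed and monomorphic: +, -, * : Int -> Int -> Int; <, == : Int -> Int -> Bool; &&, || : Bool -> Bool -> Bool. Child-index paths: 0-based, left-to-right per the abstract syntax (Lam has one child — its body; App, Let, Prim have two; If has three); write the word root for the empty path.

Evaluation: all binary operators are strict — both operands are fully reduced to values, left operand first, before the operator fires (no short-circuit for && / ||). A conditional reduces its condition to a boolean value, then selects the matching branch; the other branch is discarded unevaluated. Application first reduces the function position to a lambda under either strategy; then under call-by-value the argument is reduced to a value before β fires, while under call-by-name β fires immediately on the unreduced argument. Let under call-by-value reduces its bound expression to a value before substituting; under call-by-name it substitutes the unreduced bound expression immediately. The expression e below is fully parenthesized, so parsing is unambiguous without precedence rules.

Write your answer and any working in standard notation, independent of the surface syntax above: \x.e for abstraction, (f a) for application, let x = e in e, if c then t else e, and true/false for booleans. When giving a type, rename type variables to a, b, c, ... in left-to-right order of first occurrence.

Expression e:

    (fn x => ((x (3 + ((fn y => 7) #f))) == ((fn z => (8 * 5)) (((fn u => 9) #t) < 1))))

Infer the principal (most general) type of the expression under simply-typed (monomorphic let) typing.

Answer: (Int -> Int) -> Bool

Working:
x : a
  unify Int ~ Int
\y._ : b -> Int
  unify b -> Int ~ Bool -> c
  unify b ~ Bool
  unify Int ~ c
_ _ : Int
  unify Int ~ Int
  unify a ~ Int -> d
_ _ : d
  unify d ~ Int
  unify Int ~ Int
  unify Int ~ Int
\z._ : e -> Int
\u._ : f -> Int
  unify f -> Int ~ Bool -> g
  unify f ~ Bool
  unify Int ~ g
_ _ : Int
  unify Int ~ Int
  unify Int ~ Int
  unify e -> Int ~ Bool -> h
  unify e ~ Bool
  unify Int ~ h
_ _ : Int
  unify Int ~ Int
\x._ : (Int -> Int) -> Bool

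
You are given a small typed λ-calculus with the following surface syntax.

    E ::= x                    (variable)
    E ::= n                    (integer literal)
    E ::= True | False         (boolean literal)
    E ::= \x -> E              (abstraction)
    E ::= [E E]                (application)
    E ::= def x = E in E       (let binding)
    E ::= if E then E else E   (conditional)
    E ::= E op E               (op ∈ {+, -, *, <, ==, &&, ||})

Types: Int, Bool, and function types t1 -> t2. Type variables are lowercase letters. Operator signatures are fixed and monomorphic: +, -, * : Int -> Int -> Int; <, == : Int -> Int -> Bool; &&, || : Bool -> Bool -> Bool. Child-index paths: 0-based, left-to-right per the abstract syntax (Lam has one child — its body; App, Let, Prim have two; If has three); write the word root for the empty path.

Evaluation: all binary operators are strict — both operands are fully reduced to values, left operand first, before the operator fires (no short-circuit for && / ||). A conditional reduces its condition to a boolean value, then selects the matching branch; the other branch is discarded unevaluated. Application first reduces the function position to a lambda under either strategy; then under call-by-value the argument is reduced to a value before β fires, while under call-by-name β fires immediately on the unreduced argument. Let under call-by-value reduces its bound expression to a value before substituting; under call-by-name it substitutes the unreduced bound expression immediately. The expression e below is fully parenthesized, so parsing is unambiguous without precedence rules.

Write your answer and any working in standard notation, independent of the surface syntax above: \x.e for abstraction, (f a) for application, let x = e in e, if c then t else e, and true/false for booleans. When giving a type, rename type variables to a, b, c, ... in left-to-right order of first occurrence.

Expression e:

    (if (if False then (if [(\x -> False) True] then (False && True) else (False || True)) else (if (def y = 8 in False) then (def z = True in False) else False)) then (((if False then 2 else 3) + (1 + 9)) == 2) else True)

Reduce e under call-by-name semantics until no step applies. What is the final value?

Derivation:
step 0: (if (if false then (if ((\x.false) true) then (false && true) else (false || true)) else (if (let y = 8 in false) then (let z = true in false) else false)) then (((if false then 2 else 3) + (1 + 9)) == 2) else true)
step 1: [if@0] (if (if (let y = 8 in false) then (let z = true in false) else false) then (((if false then 2 else 3) + (1 + 9)) == 2) else true)
step 2: [let@0.0] (if (if false then (let z = true in false) else false) then (((if false then 2 else 3) + (1 + 9)) == 2) else true)
step 3: [if@0] (if false then (((if false then 2 else 3) + (1 + 9)) == 2) else true)
step 4: [if@root] true

Answer: true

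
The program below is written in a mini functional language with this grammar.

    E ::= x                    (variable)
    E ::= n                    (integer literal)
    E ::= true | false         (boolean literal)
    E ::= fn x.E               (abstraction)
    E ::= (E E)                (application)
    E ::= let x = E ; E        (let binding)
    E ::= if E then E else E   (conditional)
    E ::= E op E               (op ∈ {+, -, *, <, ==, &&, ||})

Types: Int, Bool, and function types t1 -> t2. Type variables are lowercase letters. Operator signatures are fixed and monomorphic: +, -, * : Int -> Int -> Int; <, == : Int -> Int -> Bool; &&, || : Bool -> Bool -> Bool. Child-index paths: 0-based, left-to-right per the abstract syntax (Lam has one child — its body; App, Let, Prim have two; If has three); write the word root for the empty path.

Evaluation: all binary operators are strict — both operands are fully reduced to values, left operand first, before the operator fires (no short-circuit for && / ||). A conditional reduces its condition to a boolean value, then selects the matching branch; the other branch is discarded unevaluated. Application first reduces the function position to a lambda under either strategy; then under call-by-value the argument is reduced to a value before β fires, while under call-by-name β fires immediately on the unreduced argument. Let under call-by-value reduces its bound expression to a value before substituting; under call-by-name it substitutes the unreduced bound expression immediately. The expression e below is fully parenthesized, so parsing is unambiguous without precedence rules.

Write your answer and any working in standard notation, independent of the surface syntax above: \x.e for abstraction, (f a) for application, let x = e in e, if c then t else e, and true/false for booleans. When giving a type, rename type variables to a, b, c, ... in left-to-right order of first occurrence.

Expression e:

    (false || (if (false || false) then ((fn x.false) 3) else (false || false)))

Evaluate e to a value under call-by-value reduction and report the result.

Working:
step 0: (false || (if (false || false) then ((\x.false) 3) else (false || false)))
step 1: [delta@1.0] (false || (if false then ((\x.false) 3) else (false || false)))
step 2: [if@1] (false || (false || false))
step 3: [delta@1] (false || false)
step 4: [delta@root] false

Answer: false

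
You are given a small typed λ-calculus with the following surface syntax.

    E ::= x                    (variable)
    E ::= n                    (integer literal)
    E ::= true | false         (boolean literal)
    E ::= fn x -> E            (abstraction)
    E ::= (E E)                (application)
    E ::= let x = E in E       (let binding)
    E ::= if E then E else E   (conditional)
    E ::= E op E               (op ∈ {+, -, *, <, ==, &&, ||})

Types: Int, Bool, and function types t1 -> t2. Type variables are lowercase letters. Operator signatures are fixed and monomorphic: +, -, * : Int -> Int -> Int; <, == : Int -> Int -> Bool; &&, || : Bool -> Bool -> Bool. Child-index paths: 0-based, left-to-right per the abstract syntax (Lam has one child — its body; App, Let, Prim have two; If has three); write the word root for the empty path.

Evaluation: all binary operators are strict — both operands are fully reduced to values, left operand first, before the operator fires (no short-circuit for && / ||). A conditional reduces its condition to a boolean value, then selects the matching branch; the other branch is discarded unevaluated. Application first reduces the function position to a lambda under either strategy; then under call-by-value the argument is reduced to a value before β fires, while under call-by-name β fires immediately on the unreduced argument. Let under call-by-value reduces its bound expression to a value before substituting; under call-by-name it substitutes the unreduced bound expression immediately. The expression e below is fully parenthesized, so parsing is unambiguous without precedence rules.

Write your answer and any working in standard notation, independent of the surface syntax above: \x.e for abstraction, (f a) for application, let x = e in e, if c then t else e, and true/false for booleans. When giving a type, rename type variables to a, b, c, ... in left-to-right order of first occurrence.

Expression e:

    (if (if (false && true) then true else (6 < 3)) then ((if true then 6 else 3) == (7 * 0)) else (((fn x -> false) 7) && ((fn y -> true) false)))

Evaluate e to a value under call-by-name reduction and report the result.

Derivation:
step 0: (if (if (false && true) then true else (6 < 3)) then ((if true then 6 else 3) == (7 * 0)) else (((\x.false) 7) && ((\y.true) false)))
step 1: [delta@0.0] (if (if false then true else (6 < 3)) then ((if true then 6 else 3) == (7 * 0)) else (((\x.false) 7) && ((\y.true) false)))
step 2: [if@0] (if (6 < 3) then ((if true then 6 else 3) == (7 * 0)) else (((\x.false) 7) && ((\y.true) false)))
step 3: [delta@0] (if false then ((if true then 6 else 3) == (7 * 0)) else (((\x.false) 7) && ((\y.true) false)))
step 4: [if@root] (((\x.false) 7) && ((\y.true) false))
step 5: [beta@0] (false && ((\y.true) false))
step 6: [beta@1] (false && true)
step 7: [delta@root] false

Answer: false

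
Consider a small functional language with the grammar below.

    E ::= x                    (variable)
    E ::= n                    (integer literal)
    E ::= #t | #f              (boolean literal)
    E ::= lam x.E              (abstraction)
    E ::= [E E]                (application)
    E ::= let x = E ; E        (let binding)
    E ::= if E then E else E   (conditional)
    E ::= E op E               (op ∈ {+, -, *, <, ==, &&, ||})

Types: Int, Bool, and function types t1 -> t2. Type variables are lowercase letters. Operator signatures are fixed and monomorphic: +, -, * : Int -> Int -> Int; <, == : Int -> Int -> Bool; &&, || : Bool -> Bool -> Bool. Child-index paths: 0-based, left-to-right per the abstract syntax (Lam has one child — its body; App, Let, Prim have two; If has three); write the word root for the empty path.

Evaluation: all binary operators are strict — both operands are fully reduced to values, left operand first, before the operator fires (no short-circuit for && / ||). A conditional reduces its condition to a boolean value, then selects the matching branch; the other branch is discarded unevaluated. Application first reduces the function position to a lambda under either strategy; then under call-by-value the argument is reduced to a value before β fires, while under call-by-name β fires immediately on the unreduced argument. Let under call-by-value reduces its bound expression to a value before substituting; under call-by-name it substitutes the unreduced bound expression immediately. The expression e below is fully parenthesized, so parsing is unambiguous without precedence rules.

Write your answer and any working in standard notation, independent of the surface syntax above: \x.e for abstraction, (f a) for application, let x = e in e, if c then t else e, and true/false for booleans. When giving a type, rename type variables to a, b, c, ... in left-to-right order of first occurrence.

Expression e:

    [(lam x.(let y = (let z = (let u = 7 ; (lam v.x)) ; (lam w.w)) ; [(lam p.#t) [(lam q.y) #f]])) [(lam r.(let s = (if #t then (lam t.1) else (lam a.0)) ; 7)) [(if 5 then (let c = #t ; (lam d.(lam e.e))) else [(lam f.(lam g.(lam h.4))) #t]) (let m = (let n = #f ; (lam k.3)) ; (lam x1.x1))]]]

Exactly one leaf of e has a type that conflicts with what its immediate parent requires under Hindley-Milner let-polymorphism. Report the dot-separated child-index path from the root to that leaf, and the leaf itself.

Working:
let u : Int
x : a
\v._ : b -> a
let z : forall. b -> a
w : c
\w._ : c -> c
let y : forall. c -> c
\p._ : d -> Bool
y : f -> f
\q._ : e -> f -> f
  unify e -> f -> f ~ Bool -> g
  unify e ~ Bool
  unify f -> f ~ g
_ _ : f -> f
  unify d -> Bool ~ (f -> f) -> h
  unify d ~ f -> f
  unify Bool ~ h
_ _ : Bool
\x._ : a -> Bool
  unify Bool ~ Bool
\t._ : j -> Int
\a._ : k -> Int
  unify j -> Int ~ k -> Int
  unify j ~ k
  unify Int ~ Int
let s : forall. k -> Int
\r._ : i -> Int
  unify Int ~ Bool
  FAIL: mismatch Int ~ Bool

Answer: 1.1.0.0 : 5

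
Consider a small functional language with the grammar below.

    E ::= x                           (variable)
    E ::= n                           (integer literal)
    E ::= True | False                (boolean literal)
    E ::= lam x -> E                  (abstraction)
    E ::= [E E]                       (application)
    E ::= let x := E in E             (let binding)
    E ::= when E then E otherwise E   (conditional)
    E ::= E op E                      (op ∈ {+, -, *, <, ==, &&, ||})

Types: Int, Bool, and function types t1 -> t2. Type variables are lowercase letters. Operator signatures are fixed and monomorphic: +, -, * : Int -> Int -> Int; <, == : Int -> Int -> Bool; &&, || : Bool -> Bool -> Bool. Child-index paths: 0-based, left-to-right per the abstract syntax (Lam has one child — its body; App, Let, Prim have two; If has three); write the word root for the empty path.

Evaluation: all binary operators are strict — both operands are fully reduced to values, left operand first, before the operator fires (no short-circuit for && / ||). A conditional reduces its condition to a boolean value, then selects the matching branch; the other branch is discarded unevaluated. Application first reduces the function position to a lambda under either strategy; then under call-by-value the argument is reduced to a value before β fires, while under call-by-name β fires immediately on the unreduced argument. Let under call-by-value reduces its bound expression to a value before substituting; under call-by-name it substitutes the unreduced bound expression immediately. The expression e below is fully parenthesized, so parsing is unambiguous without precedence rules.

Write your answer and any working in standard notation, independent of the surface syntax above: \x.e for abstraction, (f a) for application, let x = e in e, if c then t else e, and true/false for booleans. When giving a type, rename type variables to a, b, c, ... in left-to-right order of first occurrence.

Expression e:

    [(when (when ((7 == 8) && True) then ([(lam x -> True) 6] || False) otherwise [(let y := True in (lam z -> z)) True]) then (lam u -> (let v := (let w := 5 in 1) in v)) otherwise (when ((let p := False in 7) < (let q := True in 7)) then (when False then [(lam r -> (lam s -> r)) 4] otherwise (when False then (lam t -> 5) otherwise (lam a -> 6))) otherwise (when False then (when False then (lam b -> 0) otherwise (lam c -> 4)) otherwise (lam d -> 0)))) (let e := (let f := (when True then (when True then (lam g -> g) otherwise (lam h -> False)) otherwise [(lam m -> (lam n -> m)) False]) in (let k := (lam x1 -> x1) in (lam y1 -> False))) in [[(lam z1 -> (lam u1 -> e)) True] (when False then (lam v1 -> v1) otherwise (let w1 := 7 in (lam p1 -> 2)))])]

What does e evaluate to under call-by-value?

Answer: 1

Trace:
step 0: ((if (if ((7 == 8) && true) then (((\x.true) 6) || false) else ((let y = true in (\z.z)) true)) then (\u.(let v = (let w = 5 in 1) in v)) else (if ((let p = false in 7) < (let q = true in 7)) then (if false then ((\r.(\s.r)) 4) else (if false then (\t.5) else (\a.6))) else (if false then (if false then (\b.0) else (\c.4)) else (\d.0)))) (let e = (let f = (if true then (if true then (\g.g) else (\h.false)) else ((\m.(\n.m)) false)) in (let k = (\x1.x1) in (\y1.false))) in (((\z1.(\u1.e)) true) (if false then (\v1.v1) else (let w1 = 7 in (\p1.2))))))
step 1: [delta@0.0.0.0] ((if (if (false && true) then (((\x.true) 6) || false) else ((let y = true in (\z.z)) true)) then (\u.(let v = (let w = 5 in 1) in v)) else (if ((let p = false in 7) < (let q = true in 7)) then (if false then ((\r.(\s.r)) 4) else (if false then (\t.5) else (\a.6))) else (if false then (if false then (\b.0) else (\c.4)) else (\d.0)))) (let e = (let f = (if true then (if true then (\g.g) else (\h.false)) else ((\m.(\n.m)) false)) in (let k = (\x1.x1) in (\y1.false))) in (((\z1.(\u1.e)) true) (if false then (\v1.v1) else (let w1 = 7 in (\p1.2))))))
step 2: [delta@0.0.0] ((if (if false then (((\x.true) 6) || false) else ((let y = true in (\z.z)) true)) then (\u.(let v = (let w = 5 in 1) in v)) else (if ((let p = false in 7) < (let q = true in 7)) then (if false then ((\r.(\s.r)) 4) else (if false then (\t.5) else (\a.6))) else (if false then (if false then (\b.0) else (\c.4)) else (\d.0)))) (let e = (let f = (if true then (if true then (\g.g) else (\h.false)) else ((\m.(\n.m)) false)) in (let k = (\x1.x1) in (\y1.false))) in (((\z1.(\u1.e)) true) (if false then (\v1.v1) else (let w1 = 7 in (\p1.2))))))
step 3: [if@0.0] ((if ((let y = true in (\z.z)) true) then (\u.(let v = (let w = 5 in 1) in v)) else (if ((let p = false in 7) < (let q = true in 7)) then (if false then ((\r.(\s.r)) 4) else (if false then (\t.5) else (\a.6))) else (if false then (if false then (\b.0) else (\c.4)) else (\d.0)))) (let e = (let f = (if true then (if true then (\g.g) else (\h.false)) else ((\m.(\n.m)) false)) in (let k = (\x1.x1) in (\y1.false))) in (((\z1.(\u1.e)) true) (if false then (\v1.v1) else (let w1 = 7 in (\p1.2))))))
step 4: [let@0.0.0] ((if ((\z.z) true) then (\u.(let v = (let w = 5 in 1) in v)) else (if ((let p = false in 7) < (let q = true in 7)) then (if false then ((\r.(\s.r)) 4) else (if false then (\t.5) else (\a.6))) else (if false then (if false then (\b.0) else (\c.4)) else (\d.0)))) (let e = (let f = (if true then (if true then (\g.g) else (\h.false)) else ((\m.(\n.m)) false)) in (let k = (\x1.x1) in (\y1.false))) in (((\z1.(\u1.e)) true) (if false then (\v1.v1) else (let w1 = 7 in (\p1.2))))))
step 5: [beta@0.0] ((if true then (\u.(let v = (let w = 5 in 1) in v)) else (if ((let p = false in 7) < (let q = true in 7)) then (if false then ((\r.(\s.r)) 4) else (if false then (\t.5) else (\a.6))) else (if false then (if false then (\b.0) else (\c.4)) else (\d.0)))) (let e = (let f = (if true then (if true then (\g.g) else (\h.false)) else ((\m.(\n.m)) false)) in (let k = (\x1.x1) in (\y1.false))) in (((\z1.(\u1.e)) true) (if false then (\v1.v1) else (let w1 = 7 in (\p1.2))))))
step 6: [if@0] ((\u.(let v = (let w = 5 in 1) in v)) (let e = (let f = (if true then (if true then (\g.g) else (\h.false)) else ((\m.(\n.m)) false)) in (let k = (\x1.x1) in (\y1.false))) in (((\z1.(\u1.e)) true) (if false then (\v1.v1) else (let w1 = 7 in (\p1.2))))))
step 7: [if@1.0.0] ((\u.(let v = (let w = 5 in 1) in v)) (let e = (let f = (if true then (\g.g) else (\h.false)) in (let k = (\x1.x1) in (\y1.false))) in (((\z1.(\u1.e)) true) (if false then (\v1.v1) else (let w1 = 7 in (\p1.2))))))
step 8: [if@1.0.0] ((\u.(let v = (let w = 5 in 1) in v)) (let e = (let f = (\g.g) in (let k = (\x1.x1) in (\y1.false))) in (((\z1.(\u1.e)) true) (if false then (\v1.v1) else (let w1 = 7 in (\p1.2))))))
step 9: [let@1.0] ((\u.(let v = (let w = 5 in 1) in v)) (let e = (let k = (\x1.x1) in (\y1.false)) in (((\z1.(\u1.e)) true) (if false then (\v1.v1) else (let w1 = 7 in (\p1.2))))))
step 10: [let@1.0] ((\u.(let v = (let w = 5 in 1) in v)) (let e = (\y1.false) in (((\z1.(\u1.e)) true) (if false then (\v1.v1) else (let w1 = 7 in (\p1.2))))))
step 11: [let@1] ((\u.(let v = (let w = 5 in 1) in v)) (((\z1.(\u1.(\y1.false))) true) (if false then (\v1.v1) else (let w1 = 7 in (\p1.2)))))
step 12: [beta@1.0] ((\u.(let v = (let w = 5 in 1) in v)) ((\u1.(\y1.false)) (if false then (\v1.v1) else (let w1 = 7 in (\p1.2)))))
step 13: [if@1.1] ((\u.(let v = (let w = 5 in 1) in v)) ((\u1.(\y1.false)) (let w1 = 7 in (\p1.2))))
step 14: [let@1.1] ((\u.(let v = (let w = 5 in 1) in v)) ((\u1.(\y1.false)) (\p1.2)))
step 15: [beta@1] ((\u.(let v = (let w = 5 in 1) in v)) (\y1.false))
step 16: [beta@root] (let v = (let w = 5 in 1) in v)
step 17: [let@0] (let v = 1 in v)
step 18: [let@root] 1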